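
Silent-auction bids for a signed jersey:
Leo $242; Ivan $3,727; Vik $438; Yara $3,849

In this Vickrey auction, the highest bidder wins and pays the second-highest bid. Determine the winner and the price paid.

Yara pays $3,727

Bids ranked: 3,849 (Yara) > 3,727 (Ivan) > 438 (Vik) > 242 (Leo)
Yara wins with the highest bid; price is set by the runner-up at $3,727.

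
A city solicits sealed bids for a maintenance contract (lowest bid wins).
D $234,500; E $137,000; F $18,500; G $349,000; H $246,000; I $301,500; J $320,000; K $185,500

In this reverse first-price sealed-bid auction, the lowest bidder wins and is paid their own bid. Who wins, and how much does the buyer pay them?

Bids ranked: 18,500 (F) < 137,000 (E) < 185,500 (K) < 234,500 (D) < 246,000 (H) < 301,500 (I) < …
F is lowest → is paid own bid, $18,500.

F is paid $18,500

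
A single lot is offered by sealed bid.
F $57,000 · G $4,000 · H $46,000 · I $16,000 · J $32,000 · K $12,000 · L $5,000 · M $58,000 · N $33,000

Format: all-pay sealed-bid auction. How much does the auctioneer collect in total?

Bids ranked: 58,000 (M) > 57,000 (F) > 46,000 (H) > 33,000 (N) > 32,000 (J) > 16,000 (I) > …
M wins with the top bid; all bids are sunk regardless.
Every bidder forfeits their bid regardless of winning.
Revenue = 57,000 + 4,000 + 46,000 + 16,000 + 32,000 + 12,000 + 5,000 + 58,000 + 33,000 = $263,000.

Total revenue: $263,000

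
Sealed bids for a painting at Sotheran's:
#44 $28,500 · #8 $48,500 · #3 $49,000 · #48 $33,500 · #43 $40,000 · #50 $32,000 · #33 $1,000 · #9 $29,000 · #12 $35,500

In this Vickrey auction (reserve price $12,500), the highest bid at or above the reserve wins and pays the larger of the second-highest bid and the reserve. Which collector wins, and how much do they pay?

#3 pays $48,500

Vickrey auction (reserve price $12,500): the highest bid at or above the reserve wins and pays the larger of the second-highest bid and the reserve.
Bids ranked: 49,000 (#3) > 48,500 (#8) > 40,000 (#43) > 35,500 (#12) > 33,500 (#48) > 32,000 (#50) > …
#3 has the top bid at or above the reserve ($49,000).
Second-highest bid $48,500 exceeds the reserve $12,500 → payment $48,500.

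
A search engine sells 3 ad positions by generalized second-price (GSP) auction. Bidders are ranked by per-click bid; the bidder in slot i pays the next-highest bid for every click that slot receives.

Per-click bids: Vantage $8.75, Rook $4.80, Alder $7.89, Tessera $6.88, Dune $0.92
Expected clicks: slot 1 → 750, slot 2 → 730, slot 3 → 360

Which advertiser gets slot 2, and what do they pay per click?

Sorting advertisers: $8.75 (Vantage) > $7.89 (Alder) > $6.88 (Tessera) > $4.80 (Rook) > …
Slot 2 goes to the second-ranked bidder, Alder, who pays the next bid down: $6.88/click.

Alder; $6.88 per click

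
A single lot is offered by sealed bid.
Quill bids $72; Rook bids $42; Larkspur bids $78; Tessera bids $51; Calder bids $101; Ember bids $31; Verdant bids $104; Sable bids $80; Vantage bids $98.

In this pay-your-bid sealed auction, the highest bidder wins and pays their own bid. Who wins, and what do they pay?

Sorting bids: 104 (Verdant) > 101 (Calder) > 98 (Vantage) > 80 (Sable) > 78 (Larkspur) > 72 (Quill) > …
First-price: Verdant pays what they bid, $104.

Verdant pays $104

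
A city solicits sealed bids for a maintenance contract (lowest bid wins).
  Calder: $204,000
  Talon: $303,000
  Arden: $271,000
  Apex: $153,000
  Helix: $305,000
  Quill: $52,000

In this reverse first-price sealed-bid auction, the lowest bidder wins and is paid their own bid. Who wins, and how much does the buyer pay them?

Quill is paid $52,000

Reverse first-price sealed-bid auction: the lowest bidder wins and is paid their own bid.
Sorting bids: 52,000 (Quill) < 153,000 (Apex) < 204,000 (Calder) < 271,000 (Arden) < 303,000 (Talon) < 305,000 (Helix)
Quill is lowest → is paid own bid, $52,000.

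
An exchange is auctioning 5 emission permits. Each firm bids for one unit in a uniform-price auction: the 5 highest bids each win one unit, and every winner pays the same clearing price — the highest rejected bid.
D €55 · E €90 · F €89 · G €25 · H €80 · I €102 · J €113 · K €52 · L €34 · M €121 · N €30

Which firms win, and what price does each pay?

M, J, I, E, F; each pays €80

Ordering the bids: 121 (M), 113 (J), 102 (I), 90 (E), 89 (F), 80 (H), 55 (D), …
Winners (5 units): M, J, I, E, F.
First losing bid is H's €80, which sets the uniform price.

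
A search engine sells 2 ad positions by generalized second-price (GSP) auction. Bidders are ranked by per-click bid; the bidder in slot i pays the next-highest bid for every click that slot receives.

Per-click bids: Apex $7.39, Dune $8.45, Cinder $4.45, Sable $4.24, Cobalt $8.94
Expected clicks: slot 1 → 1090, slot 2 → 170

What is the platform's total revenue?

Sorting advertisers: $8.94 (Cobalt) > $8.45 (Dune) > $7.39 (Apex) > …
Slot 1: Cobalt pays $8.45 × 1090 = $9210.50
Slot 2: Dune pays $7.39 × 170 = $1256.30
Total = $10466.80

Total revenue: $10466.80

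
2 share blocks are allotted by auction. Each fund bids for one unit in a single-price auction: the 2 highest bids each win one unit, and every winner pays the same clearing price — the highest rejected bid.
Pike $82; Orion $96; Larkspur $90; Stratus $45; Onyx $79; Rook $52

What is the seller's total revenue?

Total revenue: $164

Bids ranked high→low: 96 (Orion), 90 (Larkspur), 82 (Pike), 79 (Onyx), …
The 2 highest are Orion, Larkspur.
Highest unsuccessful bid: $82 → clearing price.
Total revenue = 2 × $82 = $164.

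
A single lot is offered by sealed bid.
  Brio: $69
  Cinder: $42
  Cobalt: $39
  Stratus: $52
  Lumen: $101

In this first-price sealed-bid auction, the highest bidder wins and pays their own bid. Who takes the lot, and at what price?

Bids ranked: 101 (Lumen) > 69 (Brio) > 52 (Stratus) > 42 (Cinder) > 39 (Cobalt)
Lumen has the highest bid and pays exactly that: $101.

Lumen pays $101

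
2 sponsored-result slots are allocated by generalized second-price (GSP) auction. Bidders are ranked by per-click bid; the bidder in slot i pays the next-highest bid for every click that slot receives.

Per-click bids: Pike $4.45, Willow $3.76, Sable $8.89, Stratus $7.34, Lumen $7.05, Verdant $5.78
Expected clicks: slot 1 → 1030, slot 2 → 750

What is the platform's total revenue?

Ranked by bid: $8.89 (Sable) > $7.34 (Stratus) > $7.05 (Lumen) > …
Slot 1: Sable pays $7.34 × 1030 = $7560.20
Slot 2: Stratus pays $7.05 × 750 = $5287.50
Total = $12847.70

Total revenue: $12847.70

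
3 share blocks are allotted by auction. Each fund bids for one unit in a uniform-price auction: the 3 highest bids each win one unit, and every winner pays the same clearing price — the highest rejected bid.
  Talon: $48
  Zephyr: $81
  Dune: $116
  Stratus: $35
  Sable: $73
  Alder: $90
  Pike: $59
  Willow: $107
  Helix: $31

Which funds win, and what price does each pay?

Dune, Willow, Alder; each pays $81

Sorting: 116 (Dune), 107 (Willow), 90 (Alder), 81 (Zephyr), 73 (Sable), …
The 3 highest are Dune, Willow, Alder.
Clearing price = highest rejected bid = $81.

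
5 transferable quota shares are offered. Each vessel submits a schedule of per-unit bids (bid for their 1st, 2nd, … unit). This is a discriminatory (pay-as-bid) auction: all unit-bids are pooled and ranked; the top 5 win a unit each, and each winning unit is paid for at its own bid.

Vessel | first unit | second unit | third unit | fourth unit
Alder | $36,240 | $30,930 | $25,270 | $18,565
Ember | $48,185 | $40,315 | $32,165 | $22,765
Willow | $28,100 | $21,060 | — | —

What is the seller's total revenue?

Merging the schedules and taking the best 5: 48,185 (Ember-1), 40,315 (Ember-2), 36,240 (Alder-1), 32,165 (Ember-3), 30,930 (Alder-2)
Next rejected bid: $28,100 (not a price — pay-as-bid).
Each winning unit pays its own bid.
Revenue = 48,185 + 40,315 + 36,240 + 32,165 + 30,930 = $187,835.

Total revenue: $187,835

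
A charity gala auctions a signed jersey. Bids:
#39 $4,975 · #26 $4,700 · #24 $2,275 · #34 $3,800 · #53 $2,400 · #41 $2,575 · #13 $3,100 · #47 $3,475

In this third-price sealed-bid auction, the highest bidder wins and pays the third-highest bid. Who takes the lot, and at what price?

#39 pays $3,800

Bids ranked: 4,975 (#39) > 4,700 (#26) > 3,800 (#34) > 3,475 (#47) > 3,100 (#13) > 2,575 (#41) > …
#39 is highest; pays the third-highest bid, $3,800.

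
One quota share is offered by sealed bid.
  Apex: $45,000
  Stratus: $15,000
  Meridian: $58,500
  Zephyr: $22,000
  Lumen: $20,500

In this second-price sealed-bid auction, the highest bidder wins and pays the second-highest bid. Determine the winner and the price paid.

Meridian pays $45,000

Second-price sealed-bid auction: the highest bidder wins and pays the second-highest bid.
Sorting bids: 58,500 (Meridian) > 45,000 (Apex) > 22,000 (Zephyr) > 20,500 (Lumen) > 15,000 (Stratus)
Meridian is highest; pays the second-highest bid, $45,000.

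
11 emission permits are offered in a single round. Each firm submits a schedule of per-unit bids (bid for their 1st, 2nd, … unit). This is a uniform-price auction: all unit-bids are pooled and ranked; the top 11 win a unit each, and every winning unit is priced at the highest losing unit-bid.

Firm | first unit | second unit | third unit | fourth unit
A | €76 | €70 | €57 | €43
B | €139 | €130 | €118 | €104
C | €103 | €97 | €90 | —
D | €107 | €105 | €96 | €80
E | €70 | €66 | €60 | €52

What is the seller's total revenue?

Total revenue: €836

Merging the schedules and taking the best 11: 139 (B-1), 130 (B-2), 118 (B-3), 107 (D-1), 105 (D-2), 104 (B-4), 103 (C-1), 97 (C-2), 96 (D-3), 90 (C-3), 80 (D-4)
The (k+1)-th unit-bid is €76.
Allocation: B 4, C 3, D 4. Every unit priced at €76.
Revenue = 11 × 76 = €836.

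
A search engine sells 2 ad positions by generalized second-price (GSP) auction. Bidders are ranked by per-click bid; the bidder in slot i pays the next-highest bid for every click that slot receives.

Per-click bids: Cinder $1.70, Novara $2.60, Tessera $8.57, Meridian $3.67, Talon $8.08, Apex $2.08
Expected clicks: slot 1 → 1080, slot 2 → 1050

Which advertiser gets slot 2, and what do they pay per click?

Per-click bids in order: $8.57 (Tessera) > $8.08 (Talon) > $3.67 (Meridian) > …
Slot 2 goes to the second-ranked bidder, Talon, who pays the next bid down: $3.67/click.

Talon; $3.67 per click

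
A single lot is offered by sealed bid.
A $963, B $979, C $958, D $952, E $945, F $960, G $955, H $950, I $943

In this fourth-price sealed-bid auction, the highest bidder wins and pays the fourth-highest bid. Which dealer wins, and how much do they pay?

B pays $958

Bids ranked: 979 (B) > 963 (A) > 960 (F) > 958 (C) > 955 (G) > 952 (D) > …
B wins; payment is bid #4 in the ranking = $958.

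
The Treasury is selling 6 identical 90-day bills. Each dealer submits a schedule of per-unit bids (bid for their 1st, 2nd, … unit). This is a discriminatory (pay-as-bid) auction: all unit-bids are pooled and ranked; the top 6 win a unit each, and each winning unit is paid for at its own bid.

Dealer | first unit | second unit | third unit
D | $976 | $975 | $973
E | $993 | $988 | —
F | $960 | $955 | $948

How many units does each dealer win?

D 3, E 2, F 1

All unit-bids, highest first — top 6: 993 (E-1), 988 (E-2), 976 (D-1), 975 (D-2), 973 (D-3), 960 (F-1)
Next rejected bid: $955 (not a price — pay-as-bid).
Allocation: D 3, E 2, F 1.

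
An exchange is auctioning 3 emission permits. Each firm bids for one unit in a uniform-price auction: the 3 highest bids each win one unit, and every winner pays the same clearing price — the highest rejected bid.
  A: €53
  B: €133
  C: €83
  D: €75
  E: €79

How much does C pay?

C pays €75

Sorting: 133 (B), 83 (C), 79 (E), 75 (D), 53 (A)
Top 3: B, C, E.
Clearing price = highest rejected bid = €75.
C wins → pays €75.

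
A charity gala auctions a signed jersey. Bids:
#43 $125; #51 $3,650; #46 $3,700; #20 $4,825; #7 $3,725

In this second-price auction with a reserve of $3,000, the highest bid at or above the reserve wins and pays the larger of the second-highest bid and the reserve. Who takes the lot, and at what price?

Second-price auction with a reserve of $3,000: the highest bid at or above the reserve wins and pays the larger of the second-highest bid and the reserve.
Sorting bids: 4,825 (#20) > 3,725 (#7) > 3,700 (#46) > 3,650 (#51) > 125 (#43)
Highest eligible bid: #20 at $4,825.
Second-highest bid $3,725 exceeds the reserve $3,000 → payment $3,725.

#20 pays $3,725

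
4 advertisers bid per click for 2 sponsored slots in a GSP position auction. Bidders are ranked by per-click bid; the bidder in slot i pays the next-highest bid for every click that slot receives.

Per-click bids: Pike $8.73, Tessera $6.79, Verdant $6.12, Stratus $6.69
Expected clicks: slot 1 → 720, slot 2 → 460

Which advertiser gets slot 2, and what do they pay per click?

Tessera; $6.69 per click

Ranked by bid: $8.73 (Pike) > $6.79 (Tessera) > $6.69 (Stratus) > …
Slot 2 goes to the second-ranked bidder, Tessera, who pays the next bid down: $6.69/click.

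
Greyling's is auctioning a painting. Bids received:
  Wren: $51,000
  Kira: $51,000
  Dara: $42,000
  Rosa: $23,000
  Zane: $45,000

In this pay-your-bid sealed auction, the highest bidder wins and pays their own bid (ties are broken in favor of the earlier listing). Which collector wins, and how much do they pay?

Bids ranked: 51,000 (Wren) > 51,000 (Kira) > 45,000 (Zane) > 42,000 (Dara) > 23,000 (Rosa)
Tie at $51,000 → Wren wins by tie-break.
Wren is highest → pays own bid, $51,000.

Wren pays $51,000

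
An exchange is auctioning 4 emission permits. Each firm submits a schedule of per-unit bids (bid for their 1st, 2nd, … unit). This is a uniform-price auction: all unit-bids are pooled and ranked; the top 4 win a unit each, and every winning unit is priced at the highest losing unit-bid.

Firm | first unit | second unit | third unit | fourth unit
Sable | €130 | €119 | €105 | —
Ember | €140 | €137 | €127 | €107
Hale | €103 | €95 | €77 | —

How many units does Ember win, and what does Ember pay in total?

Merging the schedules and taking the best 4: 140 (Ember-1), 137 (Ember-2), 130 (Sable-1), 127 (Ember-3)
Highest rejected unit-bid = €119.
Ember wins 3 unit(s) at €119 each.

Ember: 3 units, pays €357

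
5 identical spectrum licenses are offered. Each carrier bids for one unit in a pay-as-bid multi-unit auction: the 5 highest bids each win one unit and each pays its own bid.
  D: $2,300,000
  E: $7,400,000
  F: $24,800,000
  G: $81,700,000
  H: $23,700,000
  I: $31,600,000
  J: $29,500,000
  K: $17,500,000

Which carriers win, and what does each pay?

Bids ranked high→low: 81,700,000 (G), 31,600,000 (I), 29,500,000 (J), 24,800,000 (F), 23,700,000 (H), 17,500,000 (K), 7,400,000 (E), …
The 5 highest are G, I, J, F, H.
Each winner pays its own bid: G $81,700,000, I $31,600,000, J $29,500,000, F $24,800,000, H $23,700,000.

G $81,700,000, I $31,600,000, J $29,500,000, F $24,800,000, H $23,700,000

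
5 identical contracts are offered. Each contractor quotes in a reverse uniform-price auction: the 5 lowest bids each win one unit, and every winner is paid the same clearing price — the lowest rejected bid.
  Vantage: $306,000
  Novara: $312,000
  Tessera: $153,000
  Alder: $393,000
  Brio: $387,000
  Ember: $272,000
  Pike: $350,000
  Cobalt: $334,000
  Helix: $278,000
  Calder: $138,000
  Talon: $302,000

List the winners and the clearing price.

Calder, Tessera, Ember, Helix, Talon; each is paid $306,000

Bids ranked low→high: 138,000 (Calder), 153,000 (Tessera), 272,000 (Ember), 278,000 (Helix), 302,000 (Talon), 306,000 (Vantage), 312,000 (Novara), …
Winners (5 units): Calder, Tessera, Ember, Helix, Talon.
First losing bid is Vantage's $306,000, which sets the uniform price.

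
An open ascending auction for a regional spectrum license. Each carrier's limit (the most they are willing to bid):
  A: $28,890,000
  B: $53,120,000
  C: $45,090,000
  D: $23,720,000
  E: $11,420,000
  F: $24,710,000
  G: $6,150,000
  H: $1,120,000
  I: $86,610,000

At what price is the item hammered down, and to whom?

Ascending (English) auction: the price rises until one bidder remains; the winner pays the price at which the last rival dropped out.
Limits in order: 86,610,000 (I) > 53,120,000 (B) > 45,090,000 (C) > 28,890,000 (A) > 24,710,000 (F) > 23,720,000 (D) > …
Bidding ends when B exits at $53,120,000; I takes it.

I wins at $53,120,000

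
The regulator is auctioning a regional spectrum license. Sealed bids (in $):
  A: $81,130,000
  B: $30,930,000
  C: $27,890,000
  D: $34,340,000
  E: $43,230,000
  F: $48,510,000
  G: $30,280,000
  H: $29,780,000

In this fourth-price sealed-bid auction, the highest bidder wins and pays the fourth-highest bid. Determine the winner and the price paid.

A pays $34,340,000

Sorting bids: 81,130,000 (A) > 48,510,000 (F) > 43,230,000 (E) > 34,340,000 (D) > 30,930,000 (B) > 30,280,000 (G) > …
A wins; payment is bid #4 in the ranking = $34,340,000.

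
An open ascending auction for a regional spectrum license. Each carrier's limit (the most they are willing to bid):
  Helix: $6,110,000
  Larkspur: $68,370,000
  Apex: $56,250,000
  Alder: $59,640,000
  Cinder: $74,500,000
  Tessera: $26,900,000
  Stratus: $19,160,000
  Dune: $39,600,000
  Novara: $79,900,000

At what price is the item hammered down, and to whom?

Open ascending-bid auction: the price rises until one bidder remains; the winner pays the price at which the last rival dropped out.
Sorting limits: 79,900,000 (Novara) > 74,500,000 (Cinder) > 68,370,000 (Larkspur) > 59,640,000 (Alder) > 56,250,000 (Apex) > 39,600,000 (Dune) > …
Bidding ends when Cinder exits at $74,500,000; Novara takes it.

Novara wins at $74,500,000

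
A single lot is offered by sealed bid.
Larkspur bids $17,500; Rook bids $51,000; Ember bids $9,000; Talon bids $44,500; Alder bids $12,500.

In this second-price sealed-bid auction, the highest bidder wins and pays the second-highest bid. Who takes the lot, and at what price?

Second-price sealed-bid auction: the highest bidder wins and pays the second-highest bid.
Bids ranked: 51,000 (Rook) > 44,500 (Talon) > 17,500 (Larkspur) > 12,500 (Alder) > 9,000 (Ember)
Second-price: Rook pays Talon's bid of $44,500.

Rook pays $44,500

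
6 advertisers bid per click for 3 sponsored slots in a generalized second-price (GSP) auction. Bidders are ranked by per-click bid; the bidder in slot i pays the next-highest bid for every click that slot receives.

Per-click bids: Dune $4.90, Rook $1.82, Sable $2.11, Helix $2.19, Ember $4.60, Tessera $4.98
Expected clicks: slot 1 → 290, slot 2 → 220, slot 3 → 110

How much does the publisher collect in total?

Total revenue: $2673.90

Per-click bids in order: $4.98 (Tessera) > $4.90 (Dune) > $4.60 (Ember) > $2.19 (Helix) > …
Slot 1: Tessera pays $4.90 × 290 = $1421.00
Slot 2: Dune pays $4.60 × 220 = $1012.00
Slot 3: Ember pays $2.19 × 110 = $240.90
Total = $2673.90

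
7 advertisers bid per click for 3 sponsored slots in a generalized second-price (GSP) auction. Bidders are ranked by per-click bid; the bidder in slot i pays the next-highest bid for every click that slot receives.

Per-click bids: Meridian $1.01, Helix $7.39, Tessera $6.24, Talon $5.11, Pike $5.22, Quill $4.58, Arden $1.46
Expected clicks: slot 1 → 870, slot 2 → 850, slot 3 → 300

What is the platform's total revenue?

Sorting advertisers: $7.39 (Helix) > $6.24 (Tessera) > $5.22 (Pike) > $5.11 (Talon) > …
Slot 1: Helix pays $6.24 × 870 = $5428.80
Slot 2: Tessera pays $5.22 × 850 = $4437.00
Slot 3: Pike pays $5.11 × 300 = $1533.00
Total = $11398.80

Total revenue: $11398.80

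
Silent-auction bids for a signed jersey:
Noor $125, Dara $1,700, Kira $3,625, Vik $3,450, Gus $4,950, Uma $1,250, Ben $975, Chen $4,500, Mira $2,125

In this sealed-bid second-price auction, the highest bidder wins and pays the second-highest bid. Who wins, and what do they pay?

Gus pays $4,500

Sorting bids: 4,950 (Gus) > 4,500 (Chen) > 3,625 (Kira) > 3,450 (Vik) > 2,125 (Mira) > 1,700 (Dara) > …
Gus is highest; pays the second-highest bid, $4,500.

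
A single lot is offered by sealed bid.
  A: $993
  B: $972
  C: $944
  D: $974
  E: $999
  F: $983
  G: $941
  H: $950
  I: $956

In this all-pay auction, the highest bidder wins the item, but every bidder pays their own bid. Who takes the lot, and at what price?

E pays $999

All-pay auction: the highest bidder wins the item, but every bidder pays their own bid.
Sorting bids: 999 (E) > 993 (A) > 983 (F) > 974 (D) > 972 (B) > 956 (I) > …
E is highest and takes the item; every bidder forfeits their bid.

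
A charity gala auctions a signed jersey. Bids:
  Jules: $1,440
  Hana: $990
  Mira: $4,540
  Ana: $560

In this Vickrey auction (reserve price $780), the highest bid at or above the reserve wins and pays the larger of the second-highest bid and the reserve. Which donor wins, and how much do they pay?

Mira pays $1,440

Bids ranked: 4,540 (Mira) > 1,440 (Jules) > 990 (Hana) > 560 (Ana)
Highest eligible bid: Mira at $4,540.
Second-highest bid $1,440 exceeds the reserve $780 → payment $1,440.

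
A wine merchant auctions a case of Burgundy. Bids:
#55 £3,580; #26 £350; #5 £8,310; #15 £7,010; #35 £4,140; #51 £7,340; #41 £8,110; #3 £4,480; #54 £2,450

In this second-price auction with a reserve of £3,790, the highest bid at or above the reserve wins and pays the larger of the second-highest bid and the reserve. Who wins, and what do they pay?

#5 pays £8,110

Sorting bids: 8,310 (#5) > 8,110 (#41) > 7,340 (#51) > 7,010 (#15) > 4,480 (#3) > 4,140 (#35) > …
Highest eligible bid: #5 at £8,310.
Second-highest bid £8,110 exceeds the reserve £3,790 → payment £8,110.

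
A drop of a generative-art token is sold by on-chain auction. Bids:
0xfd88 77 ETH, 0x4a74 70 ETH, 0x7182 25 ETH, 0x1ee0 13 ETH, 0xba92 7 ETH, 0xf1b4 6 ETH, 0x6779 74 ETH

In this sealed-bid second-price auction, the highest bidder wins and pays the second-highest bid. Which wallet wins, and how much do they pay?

0xfd88 pays 74 ETH

Rule: the highest bidder wins and pays the second-highest bid.
Sorting bids: 77 (0xfd88) > 74 (0x6779) > 70 (0x4a74) > 25 (0x7182) > 13 (0x1ee0) > 7 (0xba92) > …
Second-price: 0xfd88 pays 0x6779's bid of 74 ETH.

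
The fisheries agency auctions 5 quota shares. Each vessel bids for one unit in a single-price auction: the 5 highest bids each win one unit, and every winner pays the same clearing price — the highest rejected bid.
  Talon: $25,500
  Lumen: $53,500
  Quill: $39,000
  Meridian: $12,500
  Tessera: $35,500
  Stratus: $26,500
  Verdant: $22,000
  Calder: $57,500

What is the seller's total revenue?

Bids ranked high→low: 57,500 (Calder), 53,500 (Lumen), 39,000 (Quill), 35,500 (Tessera), 26,500 (Stratus), 25,500 (Talon), 22,000 (Verdant), …
The 5 highest are Calder, Lumen, Quill, Tessera, Stratus.
Highest unsuccessful bid: $25,500 → clearing price.
Total revenue = 5 × $25,500 = $127,500.

Total revenue: $127,500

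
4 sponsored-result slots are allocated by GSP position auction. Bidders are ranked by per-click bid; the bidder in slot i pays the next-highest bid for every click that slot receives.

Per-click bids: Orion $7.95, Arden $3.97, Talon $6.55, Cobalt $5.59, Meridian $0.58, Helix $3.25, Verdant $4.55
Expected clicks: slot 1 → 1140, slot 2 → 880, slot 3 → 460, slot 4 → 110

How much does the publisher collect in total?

Total revenue: $14915.90

Ranked by bid: $7.95 (Orion) > $6.55 (Talon) > $5.59 (Cobalt) > $4.55 (Verdant) > $3.97 (Arden) > …
Slot 1: Orion pays $6.55 × 1140 = $7467.00
Slot 2: Talon pays $5.59 × 880 = $4919.20
Slot 3: Cobalt pays $4.55 × 460 = $2093.00
Slot 4: Verdant pays $3.97 × 110 = $436.70
Total = $14915.90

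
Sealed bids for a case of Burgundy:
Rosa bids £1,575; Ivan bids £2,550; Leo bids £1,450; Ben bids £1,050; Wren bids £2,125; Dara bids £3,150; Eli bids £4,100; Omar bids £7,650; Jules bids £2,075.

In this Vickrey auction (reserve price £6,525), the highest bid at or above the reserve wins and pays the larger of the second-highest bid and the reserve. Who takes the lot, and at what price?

Omar pays £6,525

Bids in order: 7,650 (Omar) > 4,100 (Eli) > 3,150 (Dara) > 2,550 (Ivan) > 2,125 (Wren) > 2,075 (Jules) > …
Omar has the top bid at or above the reserve (£7,650).
Second-highest bid £4,100 is below the reserve £6,525, so the reserve binds → payment £6,525.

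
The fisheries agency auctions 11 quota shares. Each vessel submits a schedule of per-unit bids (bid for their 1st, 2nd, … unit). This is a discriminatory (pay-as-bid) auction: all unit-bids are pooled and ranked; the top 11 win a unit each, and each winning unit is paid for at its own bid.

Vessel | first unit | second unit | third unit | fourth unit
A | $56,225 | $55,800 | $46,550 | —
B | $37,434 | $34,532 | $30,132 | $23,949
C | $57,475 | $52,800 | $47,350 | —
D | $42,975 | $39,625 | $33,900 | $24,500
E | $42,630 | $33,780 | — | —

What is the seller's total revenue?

Pooled unit-bids ranked (top 11): 57,475 (C-1), 56,225 (A-1), 55,800 (A-2), 52,800 (C-2), 47,350 (C-3), 46,550 (A-3), 42,975 (D-1), 42,630 (E-1), 39,625 (D-2), 37,434 (B-1), 34,532 (B-2)
Next rejected bid: $33,900 (not a price — pay-as-bid).
Each winning unit pays its own bid.
Revenue = 57,475 + 56,225 + 55,800 + 52,800 + 47,350 + 46,550 + 42,975 + 42,630 + 39,625 + 37,434 + 34,532 = $513,396.

Total revenue: $513,396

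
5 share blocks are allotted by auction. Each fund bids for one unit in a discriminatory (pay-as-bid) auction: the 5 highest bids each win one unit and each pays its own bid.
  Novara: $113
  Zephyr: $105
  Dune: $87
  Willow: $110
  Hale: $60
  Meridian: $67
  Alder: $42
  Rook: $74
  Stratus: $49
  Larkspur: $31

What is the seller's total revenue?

Ordering the bids: 113 (Novara), 110 (Willow), 105 (Zephyr), 87 (Dune), 74 (Rook), 67 (Meridian), 60 (Hale), …
Top 5: Novara, Willow, Zephyr, Dune, Rook.
Total revenue = 113 + 110 + 105 + 87 + 74 = $489.

Total revenue: $489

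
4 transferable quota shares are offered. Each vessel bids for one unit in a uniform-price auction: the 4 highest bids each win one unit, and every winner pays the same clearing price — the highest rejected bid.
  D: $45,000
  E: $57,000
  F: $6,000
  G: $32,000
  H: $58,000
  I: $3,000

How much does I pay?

I pays $0

Ordering the bids: 58,000 (H), 57,000 (E), 45,000 (D), 32,000 (G), 6,000 (F), 3,000 (I)
The 4 highest are H, E, D, G.
Highest unsuccessful bid: $6,000 → clearing price.
I does not win → pays $0.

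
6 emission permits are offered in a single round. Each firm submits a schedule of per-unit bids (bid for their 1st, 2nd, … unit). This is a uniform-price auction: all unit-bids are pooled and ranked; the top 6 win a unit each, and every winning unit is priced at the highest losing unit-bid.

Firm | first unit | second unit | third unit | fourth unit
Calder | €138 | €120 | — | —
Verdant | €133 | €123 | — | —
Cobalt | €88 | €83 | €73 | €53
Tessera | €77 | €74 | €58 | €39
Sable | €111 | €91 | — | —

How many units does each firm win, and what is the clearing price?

Merging the schedules and taking the best 6: 138 (Calder-1), 133 (Verdant-1), 123 (Verdant-2), 120 (Calder-2), 111 (Sable-1), 91 (Sable-2)
First bid not allocated: €88.
Allocation: Calder 2, Sable 2, Verdant 2.

Calder 2, Sable 2, Verdant 2; clearing price €88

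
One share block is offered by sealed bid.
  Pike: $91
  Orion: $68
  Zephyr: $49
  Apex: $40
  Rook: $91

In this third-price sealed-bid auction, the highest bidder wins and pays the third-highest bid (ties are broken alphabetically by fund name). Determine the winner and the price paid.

Pike pays $68

Bids ranked: 91 (Pike) > 91 (Rook) > 68 (Orion) > 49 (Zephyr) > 40 (Apex)
Pike and Rook tie at $91; tie-break gives it to Pike.
Pike wins; payment is bid #3 in the ranking = $68.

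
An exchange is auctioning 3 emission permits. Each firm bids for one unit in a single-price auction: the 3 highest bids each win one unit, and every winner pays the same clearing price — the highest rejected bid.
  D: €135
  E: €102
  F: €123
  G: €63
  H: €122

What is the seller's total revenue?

Ordering the bids: 135 (D), 123 (F), 122 (H), 102 (E), 63 (G)
The 3 highest are D, F, H.
Clearing price = highest rejected bid = €102.
Total revenue = 3 × €102 = €306.

Total revenue: €306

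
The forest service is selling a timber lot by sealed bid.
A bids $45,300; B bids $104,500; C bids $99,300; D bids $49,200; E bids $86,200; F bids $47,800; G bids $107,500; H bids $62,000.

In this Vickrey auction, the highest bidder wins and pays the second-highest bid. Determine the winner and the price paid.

G pays $104,500

Bids in order: 107,500 (G) > 104,500 (B) > 99,300 (C) > 86,200 (E) > 62,000 (H) > 49,200 (D) > …
Second-price: G pays B's bid of $104,500.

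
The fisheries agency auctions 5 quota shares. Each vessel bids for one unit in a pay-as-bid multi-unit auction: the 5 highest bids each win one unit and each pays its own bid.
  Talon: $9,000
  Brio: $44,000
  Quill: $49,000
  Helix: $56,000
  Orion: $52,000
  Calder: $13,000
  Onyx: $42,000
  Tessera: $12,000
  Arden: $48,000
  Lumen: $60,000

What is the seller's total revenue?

Bids ranked high→low: 60,000 (Lumen), 56,000 (Helix), 52,000 (Orion), 49,000 (Quill), 48,000 (Arden), 44,000 (Brio), 42,000 (Onyx), …
Top 5: Lumen, Helix, Orion, Quill, Arden.
Total revenue = 60,000 + 56,000 + 52,000 + 49,000 + 48,000 = $265,000.

Total revenue: $265,000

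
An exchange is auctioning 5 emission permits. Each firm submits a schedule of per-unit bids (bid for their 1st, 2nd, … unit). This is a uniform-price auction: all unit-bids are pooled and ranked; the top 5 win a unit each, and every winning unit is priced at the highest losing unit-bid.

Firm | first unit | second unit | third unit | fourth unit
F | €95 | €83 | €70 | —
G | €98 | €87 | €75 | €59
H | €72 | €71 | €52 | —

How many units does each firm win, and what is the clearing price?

Merging the schedules and taking the best 5: 98 (G-1), 95 (F-1), 87 (G-2), 83 (F-2), 75 (G-3)
First bid not allocated: €72.
Allocation: F 2, G 3.

F 2, G 3; clearing price €72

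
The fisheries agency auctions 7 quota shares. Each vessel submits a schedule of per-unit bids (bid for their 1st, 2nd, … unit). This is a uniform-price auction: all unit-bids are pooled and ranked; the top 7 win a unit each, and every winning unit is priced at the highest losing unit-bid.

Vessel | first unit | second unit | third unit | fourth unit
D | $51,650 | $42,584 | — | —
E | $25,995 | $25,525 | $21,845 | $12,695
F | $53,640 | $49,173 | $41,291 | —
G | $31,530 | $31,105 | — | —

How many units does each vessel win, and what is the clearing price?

All unit-bids, highest first — top 7: 53,640 (F-1), 51,650 (D-1), 49,173 (F-2), 42,584 (D-2), 41,291 (F-3), 31,530 (G-1), 31,105 (G-2)
Highest rejected unit-bid = $25,995.
Allocation: D 2, F 3, G 2.

D 2, F 3, G 2; clearing price $25,995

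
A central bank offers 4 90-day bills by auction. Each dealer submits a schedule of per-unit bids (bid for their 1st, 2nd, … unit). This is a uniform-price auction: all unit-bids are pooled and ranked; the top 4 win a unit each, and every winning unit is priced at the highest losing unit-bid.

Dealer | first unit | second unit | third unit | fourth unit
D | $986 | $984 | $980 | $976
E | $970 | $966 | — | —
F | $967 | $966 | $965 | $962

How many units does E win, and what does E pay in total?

All unit-bids, highest first — top 4: 986 (D-1), 984 (D-2), 980 (D-3), 976 (D-4)
The (k+1)-th unit-bid is $970.
E wins 0 unit(s) at $970 each.

E: 0 units, pays $0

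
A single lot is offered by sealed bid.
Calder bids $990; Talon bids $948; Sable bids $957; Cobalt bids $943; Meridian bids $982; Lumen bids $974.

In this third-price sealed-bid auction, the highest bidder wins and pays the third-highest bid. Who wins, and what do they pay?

Bids ranked: 990 (Calder) > 982 (Meridian) > 974 (Lumen) > 957 (Sable) > 948 (Talon) > 943 (Cobalt)
Calder is highest; pays the third-highest bid, $974.

Calder pays $974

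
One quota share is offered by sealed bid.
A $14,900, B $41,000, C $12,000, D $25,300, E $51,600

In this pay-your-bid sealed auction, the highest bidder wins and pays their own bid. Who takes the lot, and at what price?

Bids in order: 51,600 (E) > 41,000 (B) > 25,300 (D) > 14,900 (A) > 12,000 (C)
E has the highest bid and pays exactly that: $51,600.

E pays $51,600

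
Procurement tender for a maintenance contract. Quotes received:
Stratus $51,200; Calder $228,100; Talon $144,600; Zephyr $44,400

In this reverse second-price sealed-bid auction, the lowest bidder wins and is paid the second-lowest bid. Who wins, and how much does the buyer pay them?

Reverse second-price sealed-bid auction: the lowest bidder wins and is paid the second-lowest bid.
Sorting bids: 44,400 (Zephyr) < 51,200 (Stratus) < 144,600 (Talon) < 228,100 (Calder)
Second-price: Zephyr is paid Stratus's bid of $51,200.

Zephyr is paid $51,200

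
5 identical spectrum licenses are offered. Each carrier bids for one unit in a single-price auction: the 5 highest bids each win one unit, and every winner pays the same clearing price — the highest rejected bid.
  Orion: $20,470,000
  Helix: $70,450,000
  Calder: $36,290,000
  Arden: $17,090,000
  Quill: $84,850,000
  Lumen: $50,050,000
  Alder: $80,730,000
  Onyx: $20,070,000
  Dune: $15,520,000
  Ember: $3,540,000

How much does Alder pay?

Alder pays $20,470,000

Sorting: 84,850,000 (Quill), 80,730,000 (Alder), 70,450,000 (Helix), 50,050,000 (Lumen), 36,290,000 (Calder), 20,470,000 (Orion), 20,070,000 (Onyx), …
The 5 highest are Quill, Alder, Helix, Lumen, Calder.
First losing bid is Orion's $20,470,000, which sets the uniform price.
Alder wins → pays $20,470,000.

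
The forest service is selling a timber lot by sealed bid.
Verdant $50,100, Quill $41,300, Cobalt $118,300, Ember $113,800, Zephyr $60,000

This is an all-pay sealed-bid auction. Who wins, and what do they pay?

Cobalt pays $118,300

Bids in order: 118,300 (Cobalt) > 113,800 (Ember) > 60,000 (Zephyr) > 50,100 (Verdant) > 41,300 (Quill)
Cobalt is highest and takes the item; every bidder forfeits their bid.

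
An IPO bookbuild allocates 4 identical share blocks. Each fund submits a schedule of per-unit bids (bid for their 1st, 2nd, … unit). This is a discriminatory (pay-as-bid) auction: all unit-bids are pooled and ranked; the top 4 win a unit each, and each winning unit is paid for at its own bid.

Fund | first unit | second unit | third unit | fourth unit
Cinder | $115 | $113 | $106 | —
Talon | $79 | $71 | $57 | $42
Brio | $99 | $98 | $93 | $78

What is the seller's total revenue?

Merging the schedules and taking the best 4: 115 (Cinder-1), 113 (Cinder-2), 106 (Cinder-3), 99 (Brio-1)
Next rejected bid: $98 (not a price — pay-as-bid).
Each winning unit pays its own bid.
Revenue = 115 + 113 + 106 + 99 = $433.

Total revenue: $433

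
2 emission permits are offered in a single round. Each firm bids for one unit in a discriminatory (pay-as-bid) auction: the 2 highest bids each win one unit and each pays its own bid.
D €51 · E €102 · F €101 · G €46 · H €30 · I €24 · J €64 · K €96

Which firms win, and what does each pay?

E €102, F €101

Ordering the bids: 102 (E), 101 (F), 96 (K), 64 (J), …
The 2 highest are E, F.
Each winner pays its own bid: E €102, F €101.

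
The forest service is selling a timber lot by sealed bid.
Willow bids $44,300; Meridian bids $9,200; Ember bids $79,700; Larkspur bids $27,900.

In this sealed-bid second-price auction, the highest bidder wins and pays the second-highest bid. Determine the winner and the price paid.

Ember pays $44,300

Bids in order: 79,700 (Ember) > 44,300 (Willow) > 27,900 (Larkspur) > 9,200 (Meridian)
Second-price: Ember pays Willow's bid of $44,300.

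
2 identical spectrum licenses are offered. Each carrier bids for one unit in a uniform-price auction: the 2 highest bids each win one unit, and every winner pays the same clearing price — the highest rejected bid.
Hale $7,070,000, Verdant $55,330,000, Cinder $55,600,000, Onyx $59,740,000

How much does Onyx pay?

Ordering the bids: 59,740,000 (Onyx), 55,600,000 (Cinder), 55,330,000 (Verdant), 7,070,000 (Hale)
Winners (2 units): Onyx, Cinder.
Highest unsuccessful bid: $55,330,000 → clearing price.
Onyx wins → pays $55,330,000.

Onyx pays $55,330,000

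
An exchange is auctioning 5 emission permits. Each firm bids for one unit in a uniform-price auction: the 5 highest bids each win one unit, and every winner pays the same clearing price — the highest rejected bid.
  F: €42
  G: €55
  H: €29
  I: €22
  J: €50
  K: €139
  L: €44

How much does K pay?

Ordering the bids: 139 (K), 55 (G), 50 (J), 44 (L), 42 (F), 29 (H), 22 (I)
Winners (5 units): K, G, J, L, F.
First losing bid is H's €29, which sets the uniform price.
K wins → pays €29.

K pays €29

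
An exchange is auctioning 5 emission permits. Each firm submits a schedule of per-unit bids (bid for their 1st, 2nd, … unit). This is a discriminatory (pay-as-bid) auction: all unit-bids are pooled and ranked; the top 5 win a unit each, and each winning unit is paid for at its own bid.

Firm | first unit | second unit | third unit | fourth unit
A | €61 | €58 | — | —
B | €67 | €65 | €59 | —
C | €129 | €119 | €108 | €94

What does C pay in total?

Merging the schedules and taking the best 5: 129 (C-1), 119 (C-2), 108 (C-3), 94 (C-4), 67 (B-1)
Next rejected bid: €65 (not a price — pay-as-bid).
C's winning unit-bids: 129 + 119 + 108 + 94 = €450.

C pays €450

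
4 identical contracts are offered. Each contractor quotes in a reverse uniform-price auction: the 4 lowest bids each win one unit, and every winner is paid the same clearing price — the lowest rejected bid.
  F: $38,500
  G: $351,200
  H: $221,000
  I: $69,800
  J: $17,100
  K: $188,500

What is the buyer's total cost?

Total cost: $884,000

Sorting: 17,100 (J), 38,500 (F), 69,800 (I), 188,500 (K), 221,000 (H), 351,200 (G)
Winners (4 units): J, F, I, K.
First losing bid is H's $221,000, which sets the uniform price.
Total cost = 4 × $221,000 = $884,000.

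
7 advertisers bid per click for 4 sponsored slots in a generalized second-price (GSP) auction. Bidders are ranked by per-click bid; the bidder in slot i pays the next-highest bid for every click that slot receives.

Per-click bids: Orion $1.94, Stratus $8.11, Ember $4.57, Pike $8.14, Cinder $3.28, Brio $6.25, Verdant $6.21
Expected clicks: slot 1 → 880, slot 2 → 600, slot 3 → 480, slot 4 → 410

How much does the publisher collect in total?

Total revenue: $15741.30

Ranked by bid: $8.14 (Pike) > $8.11 (Stratus) > $6.25 (Brio) > $6.21 (Verdant) > $4.57 (Ember) > …
Slot 1: Pike pays $8.11 × 880 = $7136.80
Slot 2: Stratus pays $6.25 × 600 = $3750.00
Slot 3: Brio pays $6.21 × 480 = $2980.80
Slot 4: Verdant pays $4.57 × 410 = $1873.70
Total = $15741.30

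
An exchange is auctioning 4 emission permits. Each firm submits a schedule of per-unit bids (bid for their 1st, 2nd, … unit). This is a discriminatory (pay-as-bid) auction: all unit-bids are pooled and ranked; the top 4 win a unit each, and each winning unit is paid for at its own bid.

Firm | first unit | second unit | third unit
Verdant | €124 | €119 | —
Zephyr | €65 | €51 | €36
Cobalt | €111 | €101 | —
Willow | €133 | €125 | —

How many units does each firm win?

Verdant 2, Willow 2

Pooled unit-bids ranked (top 4): 133 (Willow-1), 125 (Willow-2), 124 (Verdant-1), 119 (Verdant-2)
Next rejected bid: €111 (not a price — pay-as-bid).
Allocation: Verdant 2, Willow 2.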